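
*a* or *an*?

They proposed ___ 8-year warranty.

an

The indefinite article is chosen by the initial *sound* of the following word, not its spelling.
The number *8* is spoken "eight", beginning with /eɪt/ — a vowel sound.
So the article is *an*: They proposed an 8-year warranty.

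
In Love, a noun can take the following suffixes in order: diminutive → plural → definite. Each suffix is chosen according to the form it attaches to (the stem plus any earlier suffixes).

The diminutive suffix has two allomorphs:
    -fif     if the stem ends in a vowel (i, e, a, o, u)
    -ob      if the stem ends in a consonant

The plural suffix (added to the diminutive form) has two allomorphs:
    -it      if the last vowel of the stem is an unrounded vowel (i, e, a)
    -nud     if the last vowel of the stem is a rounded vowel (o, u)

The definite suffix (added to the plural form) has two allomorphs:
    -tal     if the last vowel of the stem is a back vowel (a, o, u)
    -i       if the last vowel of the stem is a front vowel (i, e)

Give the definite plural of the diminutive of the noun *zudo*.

Since the final sound of *zudo* is /o/ (a vowel), it takes -fif, giving *zudofif*.
The last vowel of the diminutive form *zudofif* is /i/, which is an unrounded vowel, so the plural suffix is -it, giving *zudofifit*.
Since the last vowel of the plural form *zudofifit* is /i/ (a front vowel), it takes -i, giving *zudofifiti*.

zudofifiti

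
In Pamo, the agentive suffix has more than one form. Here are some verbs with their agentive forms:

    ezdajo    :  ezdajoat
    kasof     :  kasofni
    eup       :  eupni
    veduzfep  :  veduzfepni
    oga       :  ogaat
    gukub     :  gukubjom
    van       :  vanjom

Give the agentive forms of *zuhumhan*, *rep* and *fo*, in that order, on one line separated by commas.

zuhumhanjom, repni, foat

The pattern is voicing of the final sound: -ni when the stem ends in a voiceless consonant (*kasof*, *eup*, *veduzfep*); -jom when the stem ends in a voiced consonant (*gukub*, *van*); -at when the stem ends in a vowel (*ezdajo*, *oga*).
*zuhumhan*: final sound = /n/, a voiced consonant → -jom → *zuhumhanjom*.
The final sound of *rep* is /p/, which is a voiceless consonant, so the suffix is -ni, giving *repni*.
Since the final sound of *fo* is /o/ (a vowel), it takes -at, giving *foat*.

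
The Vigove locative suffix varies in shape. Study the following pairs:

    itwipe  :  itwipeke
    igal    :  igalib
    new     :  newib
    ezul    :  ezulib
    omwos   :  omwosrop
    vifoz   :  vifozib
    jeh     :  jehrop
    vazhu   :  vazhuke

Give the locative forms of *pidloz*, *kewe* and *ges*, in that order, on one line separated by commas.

pidlozib, keweke, gesrop

The pattern is voicing of the final sound: -rop when the stem ends in a voiceless consonant (*omwos*, *jeh*); -ib when the stem ends in a voiced consonant (*igal*, *new*, *ezul*, *vifoz*); -ke when the stem ends in a vowel (*itwipe*, *vazhu*).
*pidloz*: final sound = /z/, a voiced consonant → -ib → *pidlozib*.
*kewe*: final sound = /e/, a vowel → -ke → *keweke*.
*ges* — final sound /s/ (a voiceless consonant) → -rop → *gesrop*.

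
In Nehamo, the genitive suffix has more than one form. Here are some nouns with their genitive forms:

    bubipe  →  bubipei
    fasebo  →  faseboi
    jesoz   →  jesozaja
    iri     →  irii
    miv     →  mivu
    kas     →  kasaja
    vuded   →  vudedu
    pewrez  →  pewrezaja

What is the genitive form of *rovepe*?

The alternation tracks the final sound of the stem — -aja when the stem ends in a sibilant (*jesoz*, *kas*, *pewrez*); -u when the stem ends in a non-sibilant consonant (*miv*, *vuded*); -i when the stem ends in a vowel (*bubipe*, *fasebo*, *iri*).
The final sound of *rovepe* is /e/, which is a vowel, so the suffix is -i, giving *rovepei*.

rovepei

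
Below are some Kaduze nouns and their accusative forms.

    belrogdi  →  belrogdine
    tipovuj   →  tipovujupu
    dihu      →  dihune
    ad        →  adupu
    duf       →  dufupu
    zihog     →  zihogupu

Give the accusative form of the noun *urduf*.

urdufupu

The alternation tracks the final sound of the stem — -upu when the stem ends in a consonant (*tipovuj*, *ad*, *duf*, *zihog*); -ne when the stem ends in a vowel (*belrogdi*, *dihu*).
*urduf*: final sound = /f/, a consonant → -upu → *urdufupu*.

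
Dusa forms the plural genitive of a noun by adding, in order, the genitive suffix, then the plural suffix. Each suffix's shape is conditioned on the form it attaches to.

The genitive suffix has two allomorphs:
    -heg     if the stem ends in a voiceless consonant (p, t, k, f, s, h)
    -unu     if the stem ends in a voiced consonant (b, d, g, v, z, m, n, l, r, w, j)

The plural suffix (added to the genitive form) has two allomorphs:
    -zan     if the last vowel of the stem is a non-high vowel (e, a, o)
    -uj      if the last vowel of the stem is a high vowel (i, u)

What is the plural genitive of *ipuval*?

ipuvalunuuj

Since the final consonant of *ipuval* is /l/ (voiced), it takes -unu, giving *ipuvalunu*.
The genitive form *ipuvalunu* — last vowel /u/ (a high vowel) → -uj → *ipuvalunuuj*.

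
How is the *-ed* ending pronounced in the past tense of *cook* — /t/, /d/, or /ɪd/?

/t/

The stem *cook* ends in a voiceless consonant other than /t/.
The -ed suffix is realized as /ɪd/ after /t, d/; as /t/ after other voiceless consonants; and as /d/ after other voiced sounds.
So -ed on *cook* is pronounced /t/.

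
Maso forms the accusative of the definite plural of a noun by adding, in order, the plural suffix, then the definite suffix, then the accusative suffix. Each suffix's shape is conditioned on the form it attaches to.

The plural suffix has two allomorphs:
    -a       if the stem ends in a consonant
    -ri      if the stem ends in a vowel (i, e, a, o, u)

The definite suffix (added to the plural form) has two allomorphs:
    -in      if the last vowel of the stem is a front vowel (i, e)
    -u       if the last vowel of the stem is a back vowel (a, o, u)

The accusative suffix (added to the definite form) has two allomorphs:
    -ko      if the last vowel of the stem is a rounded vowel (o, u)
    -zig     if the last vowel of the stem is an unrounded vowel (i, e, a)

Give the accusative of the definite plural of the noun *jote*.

*jote* — final sound /e/ (a vowel) → -ri → *joteri*.
The plural form *joteri* — last vowel /i/ (a front vowel) → -in → *joteriin*.
The definite form *joteriin* — last vowel /i/ (an unrounded vowel) → -zig → *joteriinzig*.

joteriinzig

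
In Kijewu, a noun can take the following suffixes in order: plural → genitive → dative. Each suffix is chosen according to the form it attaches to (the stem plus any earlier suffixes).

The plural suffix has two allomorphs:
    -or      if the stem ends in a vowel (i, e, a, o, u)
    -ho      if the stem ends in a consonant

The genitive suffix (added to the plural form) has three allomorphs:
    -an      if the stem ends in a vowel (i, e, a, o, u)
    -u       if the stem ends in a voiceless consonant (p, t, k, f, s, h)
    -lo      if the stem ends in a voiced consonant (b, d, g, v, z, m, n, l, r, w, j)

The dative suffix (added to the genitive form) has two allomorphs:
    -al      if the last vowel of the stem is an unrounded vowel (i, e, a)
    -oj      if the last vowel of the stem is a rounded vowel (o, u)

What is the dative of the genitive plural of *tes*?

teshoanal

*tes*: final sound = /s/, a consonant → -ho → *tesho*.
The plural form *tesho* — final sound /o/ (a vowel) → -an → *teshoan*.
The genitive form *teshoan* — last vowel /a/ (an unrounded vowel) → -al → *teshoanal*.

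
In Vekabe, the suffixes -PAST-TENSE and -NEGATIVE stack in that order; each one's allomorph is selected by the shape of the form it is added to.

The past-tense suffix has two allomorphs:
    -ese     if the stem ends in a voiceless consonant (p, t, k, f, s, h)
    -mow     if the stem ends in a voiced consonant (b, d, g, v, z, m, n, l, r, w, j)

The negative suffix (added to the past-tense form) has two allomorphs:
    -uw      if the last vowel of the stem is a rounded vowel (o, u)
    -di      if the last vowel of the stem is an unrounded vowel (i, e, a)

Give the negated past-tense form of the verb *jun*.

junmowuw

Since the final consonant of *jun* is /n/ (voiced), it takes -mow, giving *junmow*.
The past-tense form *junmow*: last vowel = /o/, a rounded vowel → -uw → *junmowuw*.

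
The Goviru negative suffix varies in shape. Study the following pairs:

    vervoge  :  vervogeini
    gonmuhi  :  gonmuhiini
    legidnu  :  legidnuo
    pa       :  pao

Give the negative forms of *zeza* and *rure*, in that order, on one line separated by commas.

zezao, rureini

The alternation tracks the last vowel of the stem — -ini when the last vowel of the stem is a front vowel (*vervoge*, *gonmuhi*); -o when the last vowel of the stem is a back vowel (*legidnu*, *pa*).
*zeza*: last vowel = /a/, a back vowel → -o → *zezao*.
The last vowel of *rure* is /e/, which is a front vowel, so the suffix is -ini, giving *rureini*.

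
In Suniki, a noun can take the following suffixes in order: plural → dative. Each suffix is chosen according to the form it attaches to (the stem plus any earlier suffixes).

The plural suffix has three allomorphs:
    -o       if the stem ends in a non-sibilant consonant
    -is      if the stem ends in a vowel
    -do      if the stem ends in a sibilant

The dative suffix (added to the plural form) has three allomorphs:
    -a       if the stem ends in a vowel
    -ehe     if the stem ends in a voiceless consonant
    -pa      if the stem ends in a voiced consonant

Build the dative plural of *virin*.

virinoa

*virin* — final sound /n/ (a non-sibilant consonant) → -o → *virino*.
The final sound of the plural form *virino* is /o/, which is a vowel, so the dative suffix is -a, giving *virinoa*.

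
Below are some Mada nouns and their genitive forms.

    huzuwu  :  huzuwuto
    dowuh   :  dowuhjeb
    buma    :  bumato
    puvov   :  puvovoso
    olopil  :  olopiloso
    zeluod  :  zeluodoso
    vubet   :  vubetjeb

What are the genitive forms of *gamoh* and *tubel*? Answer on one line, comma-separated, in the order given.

gamohjeb, tubeloso

Looking at the final sound of each stem: -jeb when the stem ends in a voiceless consonant (*dowuh*, *vubet*); -oso when the stem ends in a voiced consonant (*puvov*, *olopil*, *zeluod*); -to when the stem ends in a vowel (*huzuwu*, *buma*).
*gamoh*: final sound = /h/, a voiceless consonant → -jeb → *gamohjeb*.
The final sound of *tubel* is /l/, which is a voiced consonant, so the suffix is -oso, giving *tubeloso*.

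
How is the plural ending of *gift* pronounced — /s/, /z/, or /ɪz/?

/s/

The stem *gift* ends in a voiceless non-sibilant consonant.
The plural suffix surfaces as /ɪz/ after sibilants, /s/ after other voiceless consonants, and /z/ after other voiced sounds.
So the plural -s on *gift* is pronounced /s/.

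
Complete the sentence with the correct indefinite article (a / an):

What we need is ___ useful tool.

a

The indefinite article is chosen by the initial *sound* of the following word, not its spelling.
*useful* begins with the sound /juː/ (u pronounced /juː/) — a consonant sound.
So the article is *a*: What we need is a useful tool.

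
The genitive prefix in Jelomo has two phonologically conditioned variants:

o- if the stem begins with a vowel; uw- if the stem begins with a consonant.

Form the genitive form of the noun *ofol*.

oofol

Since the first sound of *ofol* is /o/ (a vowel), it takes o-, giving *oofol*.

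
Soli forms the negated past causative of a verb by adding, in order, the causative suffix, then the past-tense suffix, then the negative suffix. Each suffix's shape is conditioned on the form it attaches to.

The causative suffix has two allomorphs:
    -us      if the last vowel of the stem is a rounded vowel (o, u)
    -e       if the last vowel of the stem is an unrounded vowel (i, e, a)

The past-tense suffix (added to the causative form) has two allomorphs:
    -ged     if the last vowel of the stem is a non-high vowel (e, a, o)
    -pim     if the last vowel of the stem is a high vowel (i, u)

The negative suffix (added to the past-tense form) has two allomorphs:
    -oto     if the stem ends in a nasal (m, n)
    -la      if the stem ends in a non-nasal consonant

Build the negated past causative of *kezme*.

kezmeegedla

Since the last vowel of *kezme* is /e/ (an unrounded vowel), it takes -e, giving *kezmee*.
Since the last vowel of the causative form *kezmee* is /e/ (a non-high vowel), it takes -ged, giving *kezmeeged*.
The past-tense form *kezmeeged*: final consonant = /d/, non-nasal → -la → *kezmeegedla*.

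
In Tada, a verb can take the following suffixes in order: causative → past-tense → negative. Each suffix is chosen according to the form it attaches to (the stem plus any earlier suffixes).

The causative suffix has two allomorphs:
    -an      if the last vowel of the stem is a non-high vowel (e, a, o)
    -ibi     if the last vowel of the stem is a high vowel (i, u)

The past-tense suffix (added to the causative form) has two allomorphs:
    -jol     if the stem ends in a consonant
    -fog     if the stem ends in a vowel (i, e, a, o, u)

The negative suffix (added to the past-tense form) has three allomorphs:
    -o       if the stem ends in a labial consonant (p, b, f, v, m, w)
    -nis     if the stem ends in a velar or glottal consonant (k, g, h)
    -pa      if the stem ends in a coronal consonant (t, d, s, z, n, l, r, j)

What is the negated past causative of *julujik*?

julujikibifognis

*julujik*: last vowel = /i/, a high vowel → -ibi → *julujikibi*.
The final sound of the causative form *julujikibi* is /i/, which is a vowel, so the past-tense suffix is -fog, giving *julujikibifog*.
Since the final consonant of the past-tense form *julujikibifog* is /g/ (velar/glottal), it takes -nis, giving *julujikibifognis*.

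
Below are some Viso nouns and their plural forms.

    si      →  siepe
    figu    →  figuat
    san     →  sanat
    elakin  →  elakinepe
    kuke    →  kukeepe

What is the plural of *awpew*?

awpewepe

The suffix is conditioned by the last vowel: -epe when the last vowel of the stem is a front vowel (*si*, *elakin*, *kuke*); -at when the last vowel of the stem is a back vowel (*figu*, *san*).
The last vowel of *awpew* is /e/, which is a front vowel, so the suffix is -epe, giving *awpewepe*.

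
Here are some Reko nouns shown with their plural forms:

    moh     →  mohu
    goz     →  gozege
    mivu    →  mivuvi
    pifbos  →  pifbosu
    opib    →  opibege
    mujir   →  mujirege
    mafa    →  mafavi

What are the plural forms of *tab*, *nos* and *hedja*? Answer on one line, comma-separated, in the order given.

tabege, nosu, hedjavi

The alternation tracks the final sound of the stem — -u when the stem ends in a voiceless consonant (*moh*, *pifbos*); -ege when the stem ends in a voiced consonant (*goz*, *opib*, *mujir*); -vi when the stem ends in a vowel (*mivu*, *mafa*).
*tab*: final sound = /b/, a voiced consonant → -ege → *tabege*.
*nos* — final sound /s/ (a voiceless consonant) → -u → *nosu*.
Since the final sound of *hedja* is /a/ (a vowel), it takes -vi, giving *hedjavi*.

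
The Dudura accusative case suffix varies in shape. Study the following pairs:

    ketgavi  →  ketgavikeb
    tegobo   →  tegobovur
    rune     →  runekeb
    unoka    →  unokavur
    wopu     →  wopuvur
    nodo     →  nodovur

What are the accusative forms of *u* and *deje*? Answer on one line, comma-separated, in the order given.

The alternation tracks the last vowel of the stem — -keb when the last vowel of the stem is a front vowel (*ketgavi*, *rune*); -vur when the last vowel of the stem is a back vowel (*tegobo*, *unoka*, *wopu*, *nodo*).
The last vowel of *u* is /u/, which is a back vowel, so the suffix is -vur, giving *uvur*.
Since the last vowel of *deje* is /e/ (a front vowel), it takes -keb, giving *dejekeb*.

uvur, dejekeb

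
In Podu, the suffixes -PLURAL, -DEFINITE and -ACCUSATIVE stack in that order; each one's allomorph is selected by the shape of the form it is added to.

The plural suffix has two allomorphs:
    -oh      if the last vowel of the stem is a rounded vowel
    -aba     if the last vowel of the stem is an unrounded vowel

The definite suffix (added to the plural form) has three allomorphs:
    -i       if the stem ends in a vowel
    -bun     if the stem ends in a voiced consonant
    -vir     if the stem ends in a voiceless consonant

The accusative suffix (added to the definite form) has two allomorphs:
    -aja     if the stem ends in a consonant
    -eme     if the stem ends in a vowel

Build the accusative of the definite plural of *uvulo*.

*uvulo* — last vowel /o/ (a rounded vowel) → -oh → *uvulooh*.
The plural form *uvulooh* — final sound /h/ (a voiceless consonant) → -vir → *uvuloohvir*.
Since the final sound of the definite form *uvuloohvir* is /r/ (a consonant), it takes -aja, giving *uvuloohviraja*.

uvuloohviraja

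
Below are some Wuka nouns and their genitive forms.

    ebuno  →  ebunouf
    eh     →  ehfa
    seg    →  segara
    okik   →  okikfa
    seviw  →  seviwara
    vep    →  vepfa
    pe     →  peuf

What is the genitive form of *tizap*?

The suffix is conditioned by the final sound: -fa when the stem ends in a voiceless consonant (*eh*, *okik*, *vep*); -ara when the stem ends in a voiced consonant (*seg*, *seviw*); -uf when the stem ends in a vowel (*ebuno*, *pe*).
*tizap*: final sound = /p/, a voiceless consonant → -fa → *tizapfa*.

tizapfa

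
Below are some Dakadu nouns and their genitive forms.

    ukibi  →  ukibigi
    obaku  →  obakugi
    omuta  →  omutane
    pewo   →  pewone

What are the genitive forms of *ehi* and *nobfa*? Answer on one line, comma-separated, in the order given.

ehigi, nobfane

The alternation tracks the last vowel of the stem — -gi when the last vowel of the stem is a high vowel (*ukibi*, *obaku*); -ne when the last vowel of the stem is a non-high vowel (*omuta*, *pewo*).
*ehi*: last vowel = /i/, a high vowel → -gi → *ehigi*.
Since the last vowel of *nobfa* is /a/ (a non-high vowel), it takes -ne, giving *nobfane*.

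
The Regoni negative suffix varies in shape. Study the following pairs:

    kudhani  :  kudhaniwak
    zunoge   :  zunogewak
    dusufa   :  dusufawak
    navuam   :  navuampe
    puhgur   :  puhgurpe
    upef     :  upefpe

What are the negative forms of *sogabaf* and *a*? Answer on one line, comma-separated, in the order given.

Looking at the final sound of each stem: -pe when the stem ends in a consonant (*navuam*, *puhgur*, *upef*); -wak when the stem ends in a vowel (*kudhani*, *zunoge*, *dusufa*).
*sogabaf* — final sound /f/ (a consonant) → -pe → *sogabafpe*.
Since the final sound of *a* is /a/ (a vowel), it takes -wak, giving *awak*.

sogabafpe, awak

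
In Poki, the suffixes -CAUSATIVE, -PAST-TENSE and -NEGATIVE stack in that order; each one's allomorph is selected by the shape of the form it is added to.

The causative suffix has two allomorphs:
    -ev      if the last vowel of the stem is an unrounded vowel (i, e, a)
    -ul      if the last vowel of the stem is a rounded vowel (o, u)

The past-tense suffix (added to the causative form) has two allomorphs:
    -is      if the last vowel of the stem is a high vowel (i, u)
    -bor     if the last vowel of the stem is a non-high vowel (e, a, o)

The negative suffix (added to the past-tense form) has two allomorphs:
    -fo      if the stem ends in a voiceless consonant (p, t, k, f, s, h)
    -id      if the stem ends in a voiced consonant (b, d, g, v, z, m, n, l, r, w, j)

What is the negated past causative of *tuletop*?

*tuletop* — last vowel /o/ (a rounded vowel) → -ul → *tuletopul*.
The causative form *tuletopul*: last vowel = /u/, a high vowel → -is → *tuletopulis*.
The past-tense form *tuletopulis*: final consonant = /s/, voiceless → -fo → *tuletopulisfo*.

tuletopulisfo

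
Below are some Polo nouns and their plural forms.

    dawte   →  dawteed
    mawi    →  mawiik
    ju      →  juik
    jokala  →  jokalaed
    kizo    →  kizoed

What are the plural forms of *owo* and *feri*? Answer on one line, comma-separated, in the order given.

Looking at the last vowel of each stem: -ik when the last vowel of the stem is a high vowel (*mawi*, *ju*); -ed when the last vowel of the stem is a non-high vowel (*dawte*, *jokala*, *kizo*).
*owo* — last vowel /o/ (a non-high vowel) → -ed → *owoed*.
*feri* — last vowel /i/ (a high vowel) → -ik → *feriik*.

owoed, feriik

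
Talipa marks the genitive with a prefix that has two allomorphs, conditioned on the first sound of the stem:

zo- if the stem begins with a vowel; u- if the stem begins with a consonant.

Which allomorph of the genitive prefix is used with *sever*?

u-

Since the first sound of *sever* is /s/ (a consonant), it takes u-.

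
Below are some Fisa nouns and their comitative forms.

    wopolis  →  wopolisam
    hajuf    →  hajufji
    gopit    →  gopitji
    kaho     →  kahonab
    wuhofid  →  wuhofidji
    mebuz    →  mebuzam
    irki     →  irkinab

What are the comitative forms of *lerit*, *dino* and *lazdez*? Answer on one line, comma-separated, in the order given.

The alternation tracks the final sound of the stem — -am when the stem ends in a sibilant (*wopolis*, *mebuz*); -ji when the stem ends in a non-sibilant consonant (*hajuf*, *gopit*, *wuhofid*); -nab when the stem ends in a vowel (*kaho*, *irki*).
The final sound of *lerit* is /t/, which is a non-sibilant consonant, so the suffix is -ji, giving *leritji*.
The final sound of *dino* is /o/, which is a vowel, so the suffix is -nab, giving *dinonab*.
Since the final sound of *lazdez* is /z/ (a sibilant), it takes -am, giving *lazdezam*.

leritji, dinonab, lazdezam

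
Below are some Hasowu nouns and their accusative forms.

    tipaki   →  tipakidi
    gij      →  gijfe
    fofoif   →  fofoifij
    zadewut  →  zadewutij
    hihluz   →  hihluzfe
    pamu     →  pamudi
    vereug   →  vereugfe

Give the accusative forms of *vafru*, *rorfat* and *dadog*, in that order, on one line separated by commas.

vafrudi, rorfatij, dadogfe

Looking at the final sound of each stem: -ij when the stem ends in a voiceless consonant (*fofoif*, *zadewut*); -fe when the stem ends in a voiced consonant (*gij*, *hihluz*, *vereug*); -di when the stem ends in a vowel (*tipaki*, *pamu*).
*vafru* — final sound /u/ (a vowel) → -di → *vafrudi*.
*rorfat* — final sound /t/ (a voiceless consonant) → -ij → *rorfatij*.
*dadog* — final sound /g/ (a voiced consonant) → -fe → *dadogfe*.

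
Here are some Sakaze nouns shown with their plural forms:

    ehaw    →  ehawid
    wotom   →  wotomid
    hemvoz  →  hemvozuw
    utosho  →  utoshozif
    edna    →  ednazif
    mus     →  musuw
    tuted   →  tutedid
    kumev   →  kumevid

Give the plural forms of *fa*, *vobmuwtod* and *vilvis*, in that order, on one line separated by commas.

The suffix is conditioned by the final sound: -uw when the stem ends in a sibilant (*hemvoz*, *mus*); -id when the stem ends in a non-sibilant consonant (*ehaw*, *wotom*, *tuted*, *kumev*); -zif when the stem ends in a vowel (*utosho*, *edna*).
Since the final sound of *fa* is /a/ (a vowel), it takes -zif, giving *fazif*.
Since the final sound of *vobmuwtod* is /d/ (a non-sibilant consonant), it takes -id, giving *vobmuwtodid*.
Since the final sound of *vilvis* is /s/ (a sibilant), it takes -uw, giving *vilvisuw*.

fazif, vobmuwtodid, vilvisuw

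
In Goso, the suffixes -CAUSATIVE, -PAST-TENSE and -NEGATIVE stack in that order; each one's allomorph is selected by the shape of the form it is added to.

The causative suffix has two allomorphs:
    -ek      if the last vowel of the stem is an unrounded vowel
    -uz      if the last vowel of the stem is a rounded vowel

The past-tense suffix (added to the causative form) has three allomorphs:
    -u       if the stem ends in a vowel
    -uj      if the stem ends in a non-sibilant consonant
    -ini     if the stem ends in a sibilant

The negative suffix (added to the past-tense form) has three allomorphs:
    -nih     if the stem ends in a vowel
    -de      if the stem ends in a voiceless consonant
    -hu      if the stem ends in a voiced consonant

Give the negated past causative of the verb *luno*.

The last vowel of *luno* is /o/, which is a rounded vowel, so the causative suffix is -uz, giving *lunouz*.
The causative form *lunouz* — final sound /z/ (a sibilant) → -ini → *lunouzini*.
The past-tense form *lunouzini*: final sound = /i/, a vowel → -nih → *lunouzininih*.

lunouzininih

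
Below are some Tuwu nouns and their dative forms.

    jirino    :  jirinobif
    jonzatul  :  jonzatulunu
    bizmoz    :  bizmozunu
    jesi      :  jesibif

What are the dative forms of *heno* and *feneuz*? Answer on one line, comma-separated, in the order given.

The suffix is conditioned by the final sound: -unu when the stem ends in a consonant (*jonzatul*, *bizmoz*); -bif when the stem ends in a vowel (*jirino*, *jesi*).
*heno*: final sound = /o/, a vowel → -bif → *henobif*.
The final sound of *feneuz* is /z/, which is a consonant, so the suffix is -unu, giving *feneuzunu*.

henobif, feneuzunu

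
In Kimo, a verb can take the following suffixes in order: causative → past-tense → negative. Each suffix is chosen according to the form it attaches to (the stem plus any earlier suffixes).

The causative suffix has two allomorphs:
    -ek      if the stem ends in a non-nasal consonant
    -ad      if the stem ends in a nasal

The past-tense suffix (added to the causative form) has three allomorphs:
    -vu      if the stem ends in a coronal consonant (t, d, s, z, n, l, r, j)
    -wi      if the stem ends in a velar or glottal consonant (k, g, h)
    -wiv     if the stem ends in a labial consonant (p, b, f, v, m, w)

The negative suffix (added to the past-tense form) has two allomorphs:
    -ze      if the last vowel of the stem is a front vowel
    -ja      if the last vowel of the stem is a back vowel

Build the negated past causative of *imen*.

imenadvuja

*imen*: final consonant = /n/, a nasal → -ad → *imenad*.
Since the final consonant of the causative form *imenad* is /d/ (coronal), it takes -vu, giving *imenadvu*.
The past-tense form *imenadvu* — last vowel /u/ (a back vowel) → -ja → *imenadvuja*.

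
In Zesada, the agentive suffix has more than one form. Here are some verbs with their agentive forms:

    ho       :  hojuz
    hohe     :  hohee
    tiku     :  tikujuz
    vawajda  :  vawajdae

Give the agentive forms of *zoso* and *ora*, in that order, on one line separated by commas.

zosojuz, orae

Looking at the last vowel of each stem: -juz when the last vowel of the stem is a rounded vowel (*ho*, *tiku*); -e when the last vowel of the stem is an unrounded vowel (*hohe*, *vawajda*).
Since the last vowel of *zoso* is /o/ (a rounded vowel), it takes -juz, giving *zosojuz*.
The last vowel of *ora* is /a/, which is an unrounded vowel, so the suffix is -e, giving *orae*.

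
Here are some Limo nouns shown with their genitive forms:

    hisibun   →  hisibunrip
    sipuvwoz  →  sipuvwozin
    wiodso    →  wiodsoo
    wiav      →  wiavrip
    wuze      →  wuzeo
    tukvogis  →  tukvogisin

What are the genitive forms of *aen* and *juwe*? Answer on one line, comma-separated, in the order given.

aenrip, juweo

The alternation tracks the final sound of the stem — -in when the stem ends in a sibilant (*sipuvwoz*, *tukvogis*); -rip when the stem ends in a non-sibilant consonant (*hisibun*, *wiav*); -o when the stem ends in a vowel (*wiodso*, *wuze*).
Since the final sound of *aen* is /n/ (a non-sibilant consonant), it takes -rip, giving *aenrip*.
The final sound of *juwe* is /e/, which is a vowel, so the suffix is -o, giving *juweo*.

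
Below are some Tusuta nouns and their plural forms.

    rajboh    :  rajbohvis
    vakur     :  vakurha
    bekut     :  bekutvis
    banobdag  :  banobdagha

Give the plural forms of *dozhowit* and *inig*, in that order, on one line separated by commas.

dozhowitvis, inigha

Looking at the final consonant of each stem: -vis when the stem ends in a voiceless consonant (*rajboh*, *bekut*); -ha when the stem ends in a voiced consonant (*vakur*, *banobdag*).
*dozhowit*: final consonant = /t/, voiceless → -vis → *dozhowitvis*.
The final consonant of *inig* is /g/, which is voiced, so the suffix is -ha, giving *inigha*.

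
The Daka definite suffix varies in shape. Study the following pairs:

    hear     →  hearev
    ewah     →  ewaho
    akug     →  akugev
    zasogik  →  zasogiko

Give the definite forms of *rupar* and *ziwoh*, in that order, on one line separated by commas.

The alternation tracks the final consonant of the stem — -o when the stem ends in a voiceless consonant (*ewah*, *zasogik*); -ev when the stem ends in a voiced consonant (*hear*, *akug*).
*rupar* — final consonant /r/ (voiced) → -ev → *ruparev*.
The final consonant of *ziwoh* is /h/, which is voiceless, so the suffix is -o, giving *ziwoho*.

ruparev, ziwoho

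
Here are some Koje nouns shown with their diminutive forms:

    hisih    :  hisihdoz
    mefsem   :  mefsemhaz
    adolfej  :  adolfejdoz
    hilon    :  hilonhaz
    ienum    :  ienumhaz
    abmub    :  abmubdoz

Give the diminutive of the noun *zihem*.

zihemhaz

Looking at the final consonant of each stem: -haz when the stem ends in a nasal (*mefsem*, *hilon*, *ienum*); -doz when the stem ends in a non-nasal consonant (*hisih*, *adolfej*, *abmub*).
*zihem*: final consonant = /m/, a nasal → -haz → *zihemhaz*.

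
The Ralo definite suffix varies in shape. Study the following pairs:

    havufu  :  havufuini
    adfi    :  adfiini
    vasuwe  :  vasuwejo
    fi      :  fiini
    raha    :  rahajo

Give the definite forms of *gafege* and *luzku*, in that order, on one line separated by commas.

gafegejo, luzkuini

Looking at the last vowel of each stem: -ini when the last vowel of the stem is a high vowel (*havufu*, *adfi*, *fi*); -jo when the last vowel of the stem is a non-high vowel (*vasuwe*, *raha*).
*gafege*: last vowel = /e/, a non-high vowel → -jo → *gafegejo*.
*luzku*: last vowel = /u/, a high vowel → -ini → *luzkuini*.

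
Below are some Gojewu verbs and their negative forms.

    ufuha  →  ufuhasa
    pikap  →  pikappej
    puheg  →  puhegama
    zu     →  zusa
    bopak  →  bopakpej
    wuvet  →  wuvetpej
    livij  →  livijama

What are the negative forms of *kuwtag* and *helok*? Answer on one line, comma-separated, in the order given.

kuwtagama, helokpej

Looking at the final sound of each stem: -pej when the stem ends in a voiceless consonant (*pikap*, *bopak*, *wuvet*); -ama when the stem ends in a voiced consonant (*puheg*, *livij*); -sa when the stem ends in a vowel (*ufuha*, *zu*).
*kuwtag*: final sound = /g/, a voiced consonant → -ama → *kuwtagama*.
The final sound of *helok* is /k/, which is a voiceless consonant, so the suffix is -pej, giving *helokpej*.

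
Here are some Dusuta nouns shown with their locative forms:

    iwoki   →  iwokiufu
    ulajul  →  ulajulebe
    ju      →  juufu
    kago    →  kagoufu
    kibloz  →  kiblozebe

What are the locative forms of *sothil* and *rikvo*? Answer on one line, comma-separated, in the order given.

The alternation tracks the final sound of the stem — -ebe when the stem ends in a consonant (*ulajul*, *kibloz*); -ufu when the stem ends in a vowel (*iwoki*, *ju*, *kago*).
Since the final sound of *sothil* is /l/ (a consonant), it takes -ebe, giving *sothilebe*.
*rikvo* — final sound /o/ (a vowel) → -ufu → *rikvoufu*.

sothilebe, rikvoufu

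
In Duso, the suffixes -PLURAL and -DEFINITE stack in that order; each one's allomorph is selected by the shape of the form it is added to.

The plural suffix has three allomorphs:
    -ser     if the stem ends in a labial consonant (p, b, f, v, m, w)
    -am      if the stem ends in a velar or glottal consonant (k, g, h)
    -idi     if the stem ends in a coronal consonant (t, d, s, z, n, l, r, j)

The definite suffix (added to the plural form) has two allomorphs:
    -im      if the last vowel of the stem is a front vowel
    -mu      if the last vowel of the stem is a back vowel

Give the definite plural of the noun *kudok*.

The final consonant of *kudok* is /k/, which is velar/glottal, so the plural suffix is -am, giving *kudokam*.
Since the last vowel of the plural form *kudokam* is /a/ (a back vowel), it takes -mu, giving *kudokammu*.

kudokammu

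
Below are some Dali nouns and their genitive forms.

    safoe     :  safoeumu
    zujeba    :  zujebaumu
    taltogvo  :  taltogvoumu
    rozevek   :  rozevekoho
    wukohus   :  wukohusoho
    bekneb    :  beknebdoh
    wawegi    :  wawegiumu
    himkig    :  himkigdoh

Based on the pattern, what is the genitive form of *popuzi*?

popuziumu

Looking at the final sound of each stem: -oho when the stem ends in a voiceless consonant (*rozevek*, *wukohus*); -doh when the stem ends in a voiced consonant (*bekneb*, *himkig*); -umu when the stem ends in a vowel (*safoe*, *zujeba*, *taltogvo*, *wawegi*).
*popuzi* — final sound /i/ (a vowel) → -umu → *popuziumu*.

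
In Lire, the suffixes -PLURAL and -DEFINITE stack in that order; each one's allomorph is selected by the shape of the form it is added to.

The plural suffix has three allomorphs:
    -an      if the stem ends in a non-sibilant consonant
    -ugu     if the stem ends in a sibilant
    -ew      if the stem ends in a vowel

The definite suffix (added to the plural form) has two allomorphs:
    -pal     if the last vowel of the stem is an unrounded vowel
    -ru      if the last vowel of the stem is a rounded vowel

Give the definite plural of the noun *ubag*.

ubaganpal

*ubag* — final sound /g/ (a non-sibilant consonant) → -an → *ubagan*.
The plural form *ubagan* — last vowel /a/ (an unrounded vowel) → -pal → *ubaganpal*.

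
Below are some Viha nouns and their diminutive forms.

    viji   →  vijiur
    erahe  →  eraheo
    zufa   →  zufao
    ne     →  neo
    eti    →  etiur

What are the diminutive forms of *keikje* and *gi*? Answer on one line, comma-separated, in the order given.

Looking at the last vowel of each stem: -ur when the last vowel of the stem is a high vowel (*viji*, *eti*); -o when the last vowel of the stem is a non-high vowel (*erahe*, *zufa*, *ne*).
*keikje* — last vowel /e/ (a non-high vowel) → -o → *keikjeo*.
The last vowel of *gi* is /i/, which is a high vowel, so the suffix is -ur, giving *giur*.

keikjeo, giur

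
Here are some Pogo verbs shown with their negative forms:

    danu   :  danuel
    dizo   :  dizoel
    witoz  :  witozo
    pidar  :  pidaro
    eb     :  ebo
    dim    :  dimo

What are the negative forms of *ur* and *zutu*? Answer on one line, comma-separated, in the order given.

Looking at the final sound of each stem: -o when the stem ends in a consonant (*witoz*, *pidar*, *eb*, *dim*); -el when the stem ends in a vowel (*danu*, *dizo*).
*ur*: final sound = /r/, a consonant → -o → *uro*.
Since the final sound of *zutu* is /u/ (a vowel), it takes -el, giving *zutuel*.

uro, zutuel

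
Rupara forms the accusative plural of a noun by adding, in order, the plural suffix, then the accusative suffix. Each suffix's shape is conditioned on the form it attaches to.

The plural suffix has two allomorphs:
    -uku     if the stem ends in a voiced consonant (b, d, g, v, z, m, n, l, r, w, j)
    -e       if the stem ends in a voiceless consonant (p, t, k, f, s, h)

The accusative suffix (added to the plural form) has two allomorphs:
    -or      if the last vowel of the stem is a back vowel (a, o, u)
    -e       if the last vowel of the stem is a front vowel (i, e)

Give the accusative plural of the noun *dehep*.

dehepee

The final consonant of *dehep* is /p/, which is voiceless, so the plural suffix is -e, giving *dehepe*.
The last vowel of the plural form *dehepe* is /e/, which is a front vowel, so the accusative suffix is -e, giving *dehepee*.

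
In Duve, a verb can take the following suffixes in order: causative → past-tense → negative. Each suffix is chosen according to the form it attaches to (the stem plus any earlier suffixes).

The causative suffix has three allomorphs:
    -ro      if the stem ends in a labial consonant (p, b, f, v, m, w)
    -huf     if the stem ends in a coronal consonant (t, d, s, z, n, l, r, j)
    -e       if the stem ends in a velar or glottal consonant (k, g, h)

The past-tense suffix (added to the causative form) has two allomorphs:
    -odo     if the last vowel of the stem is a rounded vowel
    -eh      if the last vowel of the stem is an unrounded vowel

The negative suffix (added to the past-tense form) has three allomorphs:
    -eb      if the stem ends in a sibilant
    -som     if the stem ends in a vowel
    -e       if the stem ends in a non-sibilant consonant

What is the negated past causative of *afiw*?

*afiw*: final consonant = /w/, labial → -ro → *afiwro*.
Since the last vowel of the causative form *afiwro* is /o/ (a rounded vowel), it takes -odo, giving *afiwroodo*.
The past-tense form *afiwroodo* — final sound /o/ (a vowel) → -som → *afiwroodosom*.

afiwroodosom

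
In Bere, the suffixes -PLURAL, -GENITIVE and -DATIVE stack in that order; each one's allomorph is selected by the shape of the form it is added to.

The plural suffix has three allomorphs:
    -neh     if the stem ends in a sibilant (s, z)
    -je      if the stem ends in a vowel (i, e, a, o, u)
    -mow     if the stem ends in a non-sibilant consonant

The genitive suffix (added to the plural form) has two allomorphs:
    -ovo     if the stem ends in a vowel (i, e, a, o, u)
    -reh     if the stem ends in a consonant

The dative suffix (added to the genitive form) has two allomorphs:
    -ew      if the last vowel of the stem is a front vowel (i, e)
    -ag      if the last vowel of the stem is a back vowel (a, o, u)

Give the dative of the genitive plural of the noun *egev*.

Since the final sound of *egev* is /v/ (a non-sibilant consonant), it takes -mow, giving *egevmow*.
The plural form *egevmow* — final sound /w/ (a consonant) → -reh → *egevmowreh*.
The genitive form *egevmowreh* — last vowel /e/ (a front vowel) → -ew → *egevmowrehew*.

egevmowrehew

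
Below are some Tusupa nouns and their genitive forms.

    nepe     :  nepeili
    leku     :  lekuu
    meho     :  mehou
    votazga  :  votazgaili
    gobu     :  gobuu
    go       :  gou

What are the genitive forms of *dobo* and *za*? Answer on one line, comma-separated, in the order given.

The suffix is conditioned by the last vowel: -u when the last vowel of the stem is a rounded vowel (*leku*, *meho*, *gobu*, *go*); -ili when the last vowel of the stem is an unrounded vowel (*nepe*, *votazga*).
Since the last vowel of *dobo* is /o/ (a rounded vowel), it takes -u, giving *dobou*.
*za* — last vowel /a/ (an unrounded vowel) → -ili → *zaili*.

dobou, zaili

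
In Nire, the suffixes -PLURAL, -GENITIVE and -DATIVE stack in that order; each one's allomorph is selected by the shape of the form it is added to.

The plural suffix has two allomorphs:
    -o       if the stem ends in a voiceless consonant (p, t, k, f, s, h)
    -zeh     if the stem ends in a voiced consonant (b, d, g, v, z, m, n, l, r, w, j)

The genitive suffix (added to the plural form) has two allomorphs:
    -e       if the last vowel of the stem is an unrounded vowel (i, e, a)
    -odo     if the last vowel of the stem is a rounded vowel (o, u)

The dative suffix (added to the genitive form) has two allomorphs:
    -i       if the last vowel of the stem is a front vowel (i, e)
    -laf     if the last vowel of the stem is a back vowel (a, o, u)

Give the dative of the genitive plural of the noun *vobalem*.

vobalemzehei

Since the final consonant of *vobalem* is /m/ (voiced), it takes -zeh, giving *vobalemzeh*.
The plural form *vobalemzeh* — last vowel /e/ (an unrounded vowel) → -e → *vobalemzehe*.
The last vowel of the genitive form *vobalemzehe* is /e/, which is a front vowel, so the dative suffix is -i, giving *vobalemzehei*.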